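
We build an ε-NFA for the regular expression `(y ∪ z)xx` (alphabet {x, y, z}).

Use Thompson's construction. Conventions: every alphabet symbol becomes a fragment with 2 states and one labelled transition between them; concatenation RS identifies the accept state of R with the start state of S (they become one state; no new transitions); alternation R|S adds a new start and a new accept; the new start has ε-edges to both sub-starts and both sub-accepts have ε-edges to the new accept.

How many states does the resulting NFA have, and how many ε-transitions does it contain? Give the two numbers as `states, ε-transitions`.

Bottom-up over the parse tree:
Each of the 4 symbol leaves contributes 2 states and 0 ε-transitions.
  y ∪ z → 6 states, 4 ε-transitions
  (y ∪ z)xx → 8 states, 4 ε-transitions

8, 4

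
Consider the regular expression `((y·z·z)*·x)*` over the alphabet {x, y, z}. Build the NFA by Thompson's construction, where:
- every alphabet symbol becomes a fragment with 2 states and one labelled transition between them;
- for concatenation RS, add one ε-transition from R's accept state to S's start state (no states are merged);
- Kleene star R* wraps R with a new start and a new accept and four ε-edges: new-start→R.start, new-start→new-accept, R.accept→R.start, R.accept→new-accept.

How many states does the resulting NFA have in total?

12

Recursing over subexpressions:
Each of the 4 symbol leaves contributes a 2-state fragment.
  y·z·z : 6 states
  (y·z·z)* : 8 states
  (y·z·z)*·x : 10 states
  ((y·z·z)*·x)* : 12 states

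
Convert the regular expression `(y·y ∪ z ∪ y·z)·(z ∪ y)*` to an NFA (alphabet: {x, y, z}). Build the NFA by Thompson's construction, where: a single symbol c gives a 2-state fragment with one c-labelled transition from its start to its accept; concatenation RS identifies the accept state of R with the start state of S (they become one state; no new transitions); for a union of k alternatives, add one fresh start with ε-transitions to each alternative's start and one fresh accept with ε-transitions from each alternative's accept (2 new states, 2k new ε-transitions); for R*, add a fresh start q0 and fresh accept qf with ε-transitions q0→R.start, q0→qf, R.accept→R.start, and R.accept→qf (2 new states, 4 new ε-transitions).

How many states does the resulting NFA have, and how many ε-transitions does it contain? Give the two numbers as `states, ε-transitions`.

17, 14

Building bottom-up:
Each of the 7 symbol leaves contributes 2 states and 0 ε-transitions.
  y·y → 3 states, 0 ε-transitions
  y·z → 3 states, 0 ε-transitions
  y·y ∪ z ∪ y·z → 10 states, 6 ε-transitions
  z ∪ y → 6 states, 4 ε-transitions
  (z ∪ y)* → 8 states, 8 ε-transitions
  (y·y ∪ z ∪ y·z)·(z ∪ y)* → 17 states, 14 ε-transitions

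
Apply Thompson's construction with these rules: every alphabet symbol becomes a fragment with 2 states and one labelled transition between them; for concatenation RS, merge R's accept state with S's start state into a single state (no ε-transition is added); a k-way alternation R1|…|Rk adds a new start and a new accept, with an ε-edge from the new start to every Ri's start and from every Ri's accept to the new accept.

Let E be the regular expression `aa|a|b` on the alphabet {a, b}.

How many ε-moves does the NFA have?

6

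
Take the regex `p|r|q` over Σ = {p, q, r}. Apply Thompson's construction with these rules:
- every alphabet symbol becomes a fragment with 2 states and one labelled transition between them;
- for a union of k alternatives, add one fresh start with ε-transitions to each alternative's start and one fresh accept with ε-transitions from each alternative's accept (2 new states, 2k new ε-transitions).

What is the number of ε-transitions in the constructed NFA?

Building bottom-up:
Each of the 3 symbol leaves contributes 0 ε-transitions.
  p|r|q = 6 ε-transitions

6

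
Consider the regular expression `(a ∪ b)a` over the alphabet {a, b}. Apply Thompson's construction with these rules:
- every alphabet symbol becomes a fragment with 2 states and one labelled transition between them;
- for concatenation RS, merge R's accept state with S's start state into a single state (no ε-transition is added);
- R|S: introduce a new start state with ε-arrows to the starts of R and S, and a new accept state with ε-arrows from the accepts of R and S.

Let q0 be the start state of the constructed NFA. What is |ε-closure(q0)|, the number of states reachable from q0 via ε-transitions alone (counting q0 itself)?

Let C(F) = |ε-closure(F.start)| within fragment F, and note whether F accepts ε. Symbol fragments have C = 1 and do not accept ε. Then:
  a ∪ b → new start ε-reaches every alternative's start; none of them accept ε, so the new accept is not reached: C = 1 + 1 + 1 = 3
  (a ∪ b)a → C equals the left operand's closure size = 3 (its accept is not ε-reachable, so the closure stops there)

3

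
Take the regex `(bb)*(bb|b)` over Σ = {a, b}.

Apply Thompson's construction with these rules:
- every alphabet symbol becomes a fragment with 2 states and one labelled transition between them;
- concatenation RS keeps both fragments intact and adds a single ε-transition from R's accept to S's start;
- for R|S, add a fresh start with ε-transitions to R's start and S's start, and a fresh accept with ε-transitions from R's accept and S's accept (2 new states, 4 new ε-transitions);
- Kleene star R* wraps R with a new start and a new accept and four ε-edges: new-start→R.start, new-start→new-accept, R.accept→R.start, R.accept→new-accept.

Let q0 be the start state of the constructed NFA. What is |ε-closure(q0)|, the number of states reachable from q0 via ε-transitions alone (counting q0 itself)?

Let C(F) = |ε-closure(F.start)| within fragment F, and note whether F accepts ε. Symbol fragments have C = 1 and do not accept ε. Then:
  bb : same as the first factor's closure: |closure| = 1
  (bb)* : new start has ε-edges to the inner start and to the new accept, so |closure| = 2 + 1 = 3
  bb : same as the first factor's closure: |closure| = 1
  bb|b : new start ε-reaches every alternative's start; none of them accept ε, so the new accept is not reached: |closure| = 1 + 1 + 1 = 3
  (bb)*(bb|b) : |closure| = 3 + 3 = 6 (closure spills across the concat boundary because the left factor accepts ε)

6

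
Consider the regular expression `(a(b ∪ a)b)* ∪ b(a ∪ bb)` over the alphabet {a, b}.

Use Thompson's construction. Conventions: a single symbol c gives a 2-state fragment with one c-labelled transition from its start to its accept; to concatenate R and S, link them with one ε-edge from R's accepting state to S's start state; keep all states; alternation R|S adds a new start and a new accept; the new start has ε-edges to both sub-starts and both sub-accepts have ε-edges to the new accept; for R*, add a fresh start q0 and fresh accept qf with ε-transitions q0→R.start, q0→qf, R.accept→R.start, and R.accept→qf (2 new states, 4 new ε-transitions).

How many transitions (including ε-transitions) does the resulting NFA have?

28

Per subexpression:
Each of the 8 symbol leaves contributes 1 transition (1 symbol, 0 ε).
  b ∪ a = 6 transitions (2 symbol, 4 ε)
  a(b ∪ a)b = 10 transitions (4 symbol, 6 ε)
  (a(b ∪ a)b)* = 14 transitions (4 symbol, 10 ε)
  bb = 3 transitions (2 symbol, 1 ε)
  a ∪ bb = 8 transitions (3 symbol, 5 ε)
  b(a ∪ bb) = 10 transitions (4 symbol, 6 ε)
  (a(b ∪ a)b)* ∪ b(a ∪ bb) = 28 transitions (8 symbol, 20 ε)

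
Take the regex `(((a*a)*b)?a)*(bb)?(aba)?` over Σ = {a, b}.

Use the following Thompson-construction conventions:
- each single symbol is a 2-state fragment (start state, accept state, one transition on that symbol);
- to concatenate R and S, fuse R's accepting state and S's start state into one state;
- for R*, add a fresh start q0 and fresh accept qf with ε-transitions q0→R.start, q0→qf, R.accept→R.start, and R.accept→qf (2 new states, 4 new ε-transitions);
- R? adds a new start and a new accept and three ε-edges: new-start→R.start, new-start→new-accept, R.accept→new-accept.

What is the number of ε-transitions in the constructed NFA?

Per subexpression:
Each of the 9 symbol leaves contributes 0 ε-transitions.
  a* — 4 ε-transitions
  a*a — 4 ε-transitions
  (a*a)* — 8 ε-transitions
  (a*a)*b — 8 ε-transitions
  ((a*a)*b)? — 11 ε-transitions
  ((a*a)*b)?a — 11 ε-transitions
  (((a*a)*b)?a)* — 15 ε-transitions
  bb — 0 ε-transitions
  (bb)? — 3 ε-transitions
  aba — 0 ε-transitions
  (aba)? — 3 ε-transitions
  (((a*a)*b)?a)*(bb)?(aba)? — 21 ε-transitions

21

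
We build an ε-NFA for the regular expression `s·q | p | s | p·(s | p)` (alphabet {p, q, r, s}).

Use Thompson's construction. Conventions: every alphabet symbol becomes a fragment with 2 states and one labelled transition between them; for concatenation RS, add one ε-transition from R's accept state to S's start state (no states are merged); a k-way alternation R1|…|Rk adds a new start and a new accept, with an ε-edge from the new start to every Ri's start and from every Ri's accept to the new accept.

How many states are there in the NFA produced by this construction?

Bottom-up over the parse tree:
Each of the 7 symbol leaves contributes a 2-state fragment.
  s·q — 4 states
  s | p — 6 states
  p·(s | p) — 8 states
  s·q | p | s | p·(s | p) — 18 states

18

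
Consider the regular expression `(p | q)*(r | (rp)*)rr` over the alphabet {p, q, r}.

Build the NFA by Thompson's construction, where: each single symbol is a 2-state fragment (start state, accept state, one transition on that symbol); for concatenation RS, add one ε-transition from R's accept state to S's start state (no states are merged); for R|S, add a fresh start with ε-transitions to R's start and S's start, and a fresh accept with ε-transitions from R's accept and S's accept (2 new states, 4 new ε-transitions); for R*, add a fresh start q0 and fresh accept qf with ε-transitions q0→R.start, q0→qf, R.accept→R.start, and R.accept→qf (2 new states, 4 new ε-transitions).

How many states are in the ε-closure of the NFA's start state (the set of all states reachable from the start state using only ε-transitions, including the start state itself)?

12

Let C(F) = |ε-closure(F.start)| within fragment F, and note whether F accepts ε. Symbol fragments have C = 1 and do not accept ε. Then:
  p | q : C = 1 + 1 + 1 = 3 (the new accept is not ε-reachable since no branch accepts ε)
  (p | q)* : the star's fresh start ε-reaches both the body's start and the fresh accept: C = 2 + 3 = 5
  rp : C equals the left operand's closure size = 1 (its accept is not ε-reachable, so the closure stops there)
  (rp)* : the star's fresh start ε-reaches both the body's start and the fresh accept: C = 2 + 1 = 3
  r | (rp)* : C = 1 (new start) + (1 + 3) + 1 (new accept, since some branch ε-reaches its own accept) = 6
  (p | q)*(r | (rp)*)rr : the left operand accepts ε, so the closure extends into the next operand (via the concat ε-link); C = 5 + 6 + 1 = 12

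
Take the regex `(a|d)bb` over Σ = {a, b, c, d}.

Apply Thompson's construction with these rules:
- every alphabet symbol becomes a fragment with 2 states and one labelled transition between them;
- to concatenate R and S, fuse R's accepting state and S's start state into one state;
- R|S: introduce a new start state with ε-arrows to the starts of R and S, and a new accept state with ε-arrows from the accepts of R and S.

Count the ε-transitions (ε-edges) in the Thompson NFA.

Bottom-up over the parse tree:
Each of the 4 symbol leaves contributes 0 ε-transitions.
  a|d = 4 ε-transitions
  (a|d)bb = 4 ε-transitions

4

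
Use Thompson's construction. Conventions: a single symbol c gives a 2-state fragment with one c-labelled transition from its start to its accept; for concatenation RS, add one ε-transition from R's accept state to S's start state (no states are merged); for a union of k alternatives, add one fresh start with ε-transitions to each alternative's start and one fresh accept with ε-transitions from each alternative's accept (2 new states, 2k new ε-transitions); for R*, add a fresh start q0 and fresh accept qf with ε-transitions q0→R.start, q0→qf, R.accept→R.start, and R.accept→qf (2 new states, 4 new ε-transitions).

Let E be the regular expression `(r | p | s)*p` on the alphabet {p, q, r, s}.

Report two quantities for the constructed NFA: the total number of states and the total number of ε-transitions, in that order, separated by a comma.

Building bottom-up:
Each of the 4 symbol leaves contributes 2 states and 0 ε-transitions.
  r | p | s — 8 states, 6 ε-transitions
  (r | p | s)* — 10 states, 10 ε-transitions
  (r | p | s)*p — 12 states, 11 ε-transitions

12, 11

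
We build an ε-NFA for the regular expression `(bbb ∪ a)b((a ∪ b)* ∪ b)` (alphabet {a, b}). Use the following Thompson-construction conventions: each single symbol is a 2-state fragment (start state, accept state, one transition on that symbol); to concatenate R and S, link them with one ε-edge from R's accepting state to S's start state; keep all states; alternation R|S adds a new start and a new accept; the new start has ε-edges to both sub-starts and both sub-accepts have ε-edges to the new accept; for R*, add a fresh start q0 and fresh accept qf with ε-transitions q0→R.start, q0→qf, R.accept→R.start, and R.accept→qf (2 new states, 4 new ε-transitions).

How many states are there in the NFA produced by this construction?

24

Building bottom-up:
Each of the 8 symbol leaves contributes a 2-state fragment.
  bbb = 6 states
  bbb ∪ a = 10 states
  a ∪ b = 6 states
  (a ∪ b)* = 8 states
  (a ∪ b)* ∪ b = 12 states
  (bbb ∪ a)b((a ∪ b)* ∪ b) = 24 states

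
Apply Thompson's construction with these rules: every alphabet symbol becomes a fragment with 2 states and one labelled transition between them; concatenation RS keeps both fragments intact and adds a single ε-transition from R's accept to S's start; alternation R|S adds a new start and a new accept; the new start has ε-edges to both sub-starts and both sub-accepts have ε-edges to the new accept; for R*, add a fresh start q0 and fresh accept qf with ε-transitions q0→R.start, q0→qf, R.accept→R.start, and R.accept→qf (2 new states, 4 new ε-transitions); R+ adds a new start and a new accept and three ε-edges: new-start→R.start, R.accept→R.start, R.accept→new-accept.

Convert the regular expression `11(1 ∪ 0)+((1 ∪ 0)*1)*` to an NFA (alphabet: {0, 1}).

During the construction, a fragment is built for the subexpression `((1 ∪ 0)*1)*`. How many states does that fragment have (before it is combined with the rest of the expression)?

Fragment for `((1 ∪ 0)*1)*`:
Each of the 3 symbol leaves contributes a 2-state fragment.
  1 ∪ 0 → 6 states
  (1 ∪ 0)* → 8 states
  (1 ∪ 0)*1 → 10 states
  ((1 ∪ 0)*1)* → 12 states

12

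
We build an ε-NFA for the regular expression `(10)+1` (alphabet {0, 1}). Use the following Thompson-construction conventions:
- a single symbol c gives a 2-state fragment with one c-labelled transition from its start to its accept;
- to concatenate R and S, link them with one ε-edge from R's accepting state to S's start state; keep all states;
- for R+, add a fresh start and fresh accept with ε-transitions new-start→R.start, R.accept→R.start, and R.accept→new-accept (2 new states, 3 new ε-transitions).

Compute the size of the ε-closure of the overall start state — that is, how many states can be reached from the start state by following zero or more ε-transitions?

2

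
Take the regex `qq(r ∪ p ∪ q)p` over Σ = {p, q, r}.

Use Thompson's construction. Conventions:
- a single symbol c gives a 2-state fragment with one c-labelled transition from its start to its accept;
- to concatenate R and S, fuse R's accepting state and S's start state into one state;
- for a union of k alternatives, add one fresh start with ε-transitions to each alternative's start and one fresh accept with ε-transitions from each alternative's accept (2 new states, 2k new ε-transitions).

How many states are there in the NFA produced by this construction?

Per subexpression:
Each of the 6 symbol leaves contributes a 2-state fragment.
  r ∪ p ∪ q — 8 states
  qq(r ∪ p ∪ q)p — 11 states

11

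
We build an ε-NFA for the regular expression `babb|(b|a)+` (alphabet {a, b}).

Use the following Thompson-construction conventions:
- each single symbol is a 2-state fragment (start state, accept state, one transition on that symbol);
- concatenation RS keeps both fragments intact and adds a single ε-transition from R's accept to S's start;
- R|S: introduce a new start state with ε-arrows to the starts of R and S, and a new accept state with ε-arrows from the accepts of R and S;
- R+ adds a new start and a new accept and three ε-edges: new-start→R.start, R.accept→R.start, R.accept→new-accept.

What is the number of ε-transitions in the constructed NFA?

14

Recursing over subexpressions:
Each of the 6 symbol leaves contributes 0 ε-transitions.
  babb : 3 ε-transitions
  b|a : 4 ε-transitions
  (b|a)+ : 7 ε-transitions
  babb|(b|a)+ : 14 ε-transitions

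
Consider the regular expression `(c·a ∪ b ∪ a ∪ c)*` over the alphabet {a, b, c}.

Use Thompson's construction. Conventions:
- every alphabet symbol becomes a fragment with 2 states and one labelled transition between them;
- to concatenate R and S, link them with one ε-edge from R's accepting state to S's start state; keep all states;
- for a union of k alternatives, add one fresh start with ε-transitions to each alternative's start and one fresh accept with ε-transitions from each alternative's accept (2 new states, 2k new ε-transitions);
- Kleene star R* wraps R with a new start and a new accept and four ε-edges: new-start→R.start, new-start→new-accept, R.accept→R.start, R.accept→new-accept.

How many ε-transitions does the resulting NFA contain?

Bottom-up over the parse tree:
Each of the 5 symbol leaves contributes 0 ε-transitions.
  c·a = 1 ε-transition
  c·a ∪ b ∪ a ∪ c = 9 ε-transitions
  (c·a ∪ b ∪ a ∪ c)* = 13 ε-transitions

13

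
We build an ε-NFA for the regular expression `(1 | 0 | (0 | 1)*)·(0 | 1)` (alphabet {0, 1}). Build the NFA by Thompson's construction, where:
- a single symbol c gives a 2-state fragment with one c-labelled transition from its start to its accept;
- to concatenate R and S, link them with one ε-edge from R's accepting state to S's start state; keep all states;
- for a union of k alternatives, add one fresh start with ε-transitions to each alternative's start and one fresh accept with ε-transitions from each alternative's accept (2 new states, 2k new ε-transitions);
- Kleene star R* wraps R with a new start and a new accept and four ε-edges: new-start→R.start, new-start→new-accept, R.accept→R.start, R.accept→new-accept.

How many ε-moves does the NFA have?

19

Building bottom-up:
Each of the 6 symbol leaves contributes 0 ε-transitions.
  0 | 1 — 4 ε-transitions
  (0 | 1)* — 8 ε-transitions
  1 | 0 | (0 | 1)* — 14 ε-transitions
  0 | 1 — 4 ε-transitions
  (1 | 0 | (0 | 1)*)·(0 | 1) — 19 ε-transitions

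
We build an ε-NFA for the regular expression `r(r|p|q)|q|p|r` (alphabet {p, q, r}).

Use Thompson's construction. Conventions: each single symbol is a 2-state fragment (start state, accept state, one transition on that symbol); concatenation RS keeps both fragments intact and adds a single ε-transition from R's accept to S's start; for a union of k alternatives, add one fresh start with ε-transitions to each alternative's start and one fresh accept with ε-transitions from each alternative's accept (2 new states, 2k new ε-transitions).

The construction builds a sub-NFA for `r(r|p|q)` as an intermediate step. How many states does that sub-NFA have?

Fragment for `r(r|p|q)`:
Each of the 4 symbol leaves contributes a 2-state fragment.
  r|p|q : 8 states
  r(r|p|q) : 10 states

10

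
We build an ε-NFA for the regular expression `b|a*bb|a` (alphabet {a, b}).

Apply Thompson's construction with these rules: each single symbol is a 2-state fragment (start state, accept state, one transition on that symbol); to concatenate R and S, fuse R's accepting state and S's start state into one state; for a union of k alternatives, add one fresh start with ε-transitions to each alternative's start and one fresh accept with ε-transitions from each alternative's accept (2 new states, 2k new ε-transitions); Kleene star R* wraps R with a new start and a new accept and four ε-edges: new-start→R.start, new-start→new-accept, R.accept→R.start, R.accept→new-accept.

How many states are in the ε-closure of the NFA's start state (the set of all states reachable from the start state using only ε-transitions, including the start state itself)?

Let C(F) = |ε-closure(F.start)| within fragment F, and note whether F accepts ε. Symbol fragments have C = 1 and do not accept ε. Then:
  a* → the star's fresh start ε-reaches both the body's start and the fresh accept: |closure| = 2 + 1 = 3
  a*bb → the left operand accepts ε, so the closure extends into the next operand (the shared merged state is already counted); |closure| = 3 + (1−1) = 3
  b|a*bb|a → |closure| = 1 + 1 + 3 + 1 = 6 (the new accept is not ε-reachable since no branch accepts ε)

6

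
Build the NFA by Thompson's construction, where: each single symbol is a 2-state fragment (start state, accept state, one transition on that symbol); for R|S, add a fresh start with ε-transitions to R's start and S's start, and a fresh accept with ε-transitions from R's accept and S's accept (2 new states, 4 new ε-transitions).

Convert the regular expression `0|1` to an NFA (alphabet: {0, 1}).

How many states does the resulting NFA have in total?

Building bottom-up:
Each of the 2 symbol leaves contributes a 2-state fragment.
  0|1 — 6 states

6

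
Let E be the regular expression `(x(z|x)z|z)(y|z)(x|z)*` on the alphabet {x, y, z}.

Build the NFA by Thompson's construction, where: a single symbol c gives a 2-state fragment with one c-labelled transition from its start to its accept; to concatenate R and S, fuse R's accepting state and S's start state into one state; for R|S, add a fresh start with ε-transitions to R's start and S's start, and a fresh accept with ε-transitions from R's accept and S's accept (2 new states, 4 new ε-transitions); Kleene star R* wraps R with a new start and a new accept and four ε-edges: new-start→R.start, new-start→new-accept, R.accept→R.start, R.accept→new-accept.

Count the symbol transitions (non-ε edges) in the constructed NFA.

Recursing over subexpressions:
Each of the 9 symbol leaves contributes exactly 1 symbol transition.
  z|x : 2 symbol transitions
  x(z|x)z : 4 symbol transitions
  x(z|x)z|z : 5 symbol transitions
  y|z : 2 symbol transitions
  x|z : 2 symbol transitions
  (x|z)* : 2 symbol transitions
  (x(z|x)z|z)(y|z)(x|z)* : 9 symbol transitions

9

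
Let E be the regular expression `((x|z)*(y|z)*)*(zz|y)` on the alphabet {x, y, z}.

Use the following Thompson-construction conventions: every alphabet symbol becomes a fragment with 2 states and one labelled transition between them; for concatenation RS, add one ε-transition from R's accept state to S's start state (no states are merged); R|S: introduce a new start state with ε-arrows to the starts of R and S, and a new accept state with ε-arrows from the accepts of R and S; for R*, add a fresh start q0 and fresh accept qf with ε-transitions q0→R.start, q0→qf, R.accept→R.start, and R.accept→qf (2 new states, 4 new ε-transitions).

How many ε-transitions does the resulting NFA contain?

27

By structural recursion:
Each of the 7 symbol leaves contributes 0 ε-transitions.
  x|z : 4 ε-transitions
  (x|z)* : 8 ε-transitions
  y|z : 4 ε-transitions
  (y|z)* : 8 ε-transitions
  (x|z)*(y|z)* : 17 ε-transitions
  ((x|z)*(y|z)*)* : 21 ε-transitions
  zz : 1 ε-transition
  zz|y : 5 ε-transitions
  ((x|z)*(y|z)*)*(zz|y) : 27 ε-transitions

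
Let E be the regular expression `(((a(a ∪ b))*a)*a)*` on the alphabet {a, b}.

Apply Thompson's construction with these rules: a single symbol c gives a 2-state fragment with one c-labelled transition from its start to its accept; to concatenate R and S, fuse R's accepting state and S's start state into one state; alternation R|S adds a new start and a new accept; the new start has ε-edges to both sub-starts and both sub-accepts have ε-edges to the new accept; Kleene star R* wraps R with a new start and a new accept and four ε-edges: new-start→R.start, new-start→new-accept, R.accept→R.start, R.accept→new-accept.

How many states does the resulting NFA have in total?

15

By structural recursion:
Each of the 5 symbol leaves contributes a 2-state fragment.
  a ∪ b — 6 states
  a(a ∪ b) — 7 states
  (a(a ∪ b))* — 9 states
  (a(a ∪ b))*a — 10 states
  ((a(a ∪ b))*a)* — 12 states
  ((a(a ∪ b))*a)*a — 13 states
  (((a(a ∪ b))*a)*a)* — 15 states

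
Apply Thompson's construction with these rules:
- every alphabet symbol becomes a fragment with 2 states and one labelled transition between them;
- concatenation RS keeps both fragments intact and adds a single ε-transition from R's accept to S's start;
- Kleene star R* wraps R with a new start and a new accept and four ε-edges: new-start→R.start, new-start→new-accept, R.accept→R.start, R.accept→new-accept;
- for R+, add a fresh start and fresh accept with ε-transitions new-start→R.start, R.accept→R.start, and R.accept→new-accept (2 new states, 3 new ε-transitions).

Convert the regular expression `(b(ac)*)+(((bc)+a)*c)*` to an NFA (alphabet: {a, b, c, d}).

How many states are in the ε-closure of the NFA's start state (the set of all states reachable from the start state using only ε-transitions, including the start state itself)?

Work bottom-up. For each fragment F, track |ε-closure(F.start)| and whether F's accept lies in that closure (i.e. whether F accepts ε). A single-symbol fragment has closure size 1 and does not accept ε.
  ac → C equals the left operand's closure size = 1 (its accept is not ε-reachable, so the closure stops there)
  (ac)* → C = 1 (new start) + 1 (body) + 1 (new accept) = 3
  b(ac)* → same as the first factor's closure: C = 1
  (b(ac)*)+ → new start ε-reaches only the body's start; the new accept needs a symbol first: C = 1 + 1 = 2
  bc → C equals the left operand's closure size = 1 (its accept is not ε-reachable, so the closure stops there)
  (bc)+ → new start ε-reaches only the body's start; the new accept needs a symbol first: C = 1 + 1 = 2
  (bc)+a → C equals the left operand's closure size = 2 (its accept is not ε-reachable, so the closure stops there)
  ((bc)+a)* → C = 1 (new start) + 2 (body) + 1 (new accept) = 4
  ((bc)+a)*c → C = 4 + 1 = 5 (closure spills across the concat boundary because the left factor accepts ε)
  (((bc)+a)*c)* → new start has ε-edges to the inner start and to the new accept, so C = 2 + 5 = 7
  (b(ac)*)+(((bc)+a)*c)* → C equals the left operand's closure size = 2 (its accept is not ε-reachable, so the closure stops there)

2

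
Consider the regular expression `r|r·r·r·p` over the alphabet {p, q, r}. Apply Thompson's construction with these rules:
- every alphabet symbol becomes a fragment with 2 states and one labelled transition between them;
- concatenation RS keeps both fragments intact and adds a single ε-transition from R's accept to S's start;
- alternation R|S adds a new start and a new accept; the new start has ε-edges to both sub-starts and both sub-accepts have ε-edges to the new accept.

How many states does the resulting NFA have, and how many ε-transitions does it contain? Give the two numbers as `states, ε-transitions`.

12, 7

By structural recursion:
Each of the 5 symbol leaves contributes 2 states and 0 ε-transitions.
  r·r·r·p : 8 states, 3 ε-transitions
  r|r·r·r·p : 12 states, 7 ε-transitions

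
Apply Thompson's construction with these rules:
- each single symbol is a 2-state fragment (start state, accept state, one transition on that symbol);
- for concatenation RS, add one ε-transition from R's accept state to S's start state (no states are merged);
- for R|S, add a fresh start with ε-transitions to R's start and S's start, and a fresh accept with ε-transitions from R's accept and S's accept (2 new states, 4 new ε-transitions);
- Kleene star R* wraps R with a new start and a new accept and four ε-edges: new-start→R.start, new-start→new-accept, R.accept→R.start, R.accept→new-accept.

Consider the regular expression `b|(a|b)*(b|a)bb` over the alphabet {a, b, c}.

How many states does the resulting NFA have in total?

Building bottom-up:
Each of the 7 symbol leaves contributes a 2-state fragment.
  a|b — 6 states
  (a|b)* — 8 states
  b|a — 6 states
  (a|b)*(b|a)bb — 18 states
  b|(a|b)*(b|a)bb — 22 states

22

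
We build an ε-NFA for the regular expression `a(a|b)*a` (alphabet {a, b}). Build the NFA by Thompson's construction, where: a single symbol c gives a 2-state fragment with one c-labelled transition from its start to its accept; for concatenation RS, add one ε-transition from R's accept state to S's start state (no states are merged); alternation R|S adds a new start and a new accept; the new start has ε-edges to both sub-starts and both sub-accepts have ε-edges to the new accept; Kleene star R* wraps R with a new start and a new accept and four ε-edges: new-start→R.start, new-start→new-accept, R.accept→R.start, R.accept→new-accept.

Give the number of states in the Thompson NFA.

Building bottom-up:
Each of the 4 symbol leaves contributes a 2-state fragment.
  a|b = 6 states
  (a|b)* = 8 states
  a(a|b)*a = 12 states

12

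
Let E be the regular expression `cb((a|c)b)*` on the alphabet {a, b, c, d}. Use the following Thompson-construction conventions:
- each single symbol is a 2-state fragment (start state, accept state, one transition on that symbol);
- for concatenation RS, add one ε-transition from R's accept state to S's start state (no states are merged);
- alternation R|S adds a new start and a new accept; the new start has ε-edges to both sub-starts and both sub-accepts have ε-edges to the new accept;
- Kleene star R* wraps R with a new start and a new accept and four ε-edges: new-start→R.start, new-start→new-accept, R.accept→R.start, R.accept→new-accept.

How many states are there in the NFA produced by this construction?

14

By structural recursion:
Each of the 5 symbol leaves contributes a 2-state fragment.
  a|c = 6 states
  (a|c)b = 8 states
  ((a|c)b)* = 10 states
  cb((a|c)b)* = 14 states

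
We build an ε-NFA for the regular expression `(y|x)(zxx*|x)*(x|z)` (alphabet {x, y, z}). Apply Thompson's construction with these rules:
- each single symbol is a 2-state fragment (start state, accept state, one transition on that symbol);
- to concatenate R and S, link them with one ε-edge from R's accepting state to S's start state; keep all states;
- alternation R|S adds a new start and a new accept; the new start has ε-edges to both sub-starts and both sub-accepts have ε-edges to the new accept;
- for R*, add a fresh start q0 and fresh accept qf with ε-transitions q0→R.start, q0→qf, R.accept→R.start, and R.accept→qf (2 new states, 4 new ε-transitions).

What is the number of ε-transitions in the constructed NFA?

24

Bottom-up over the parse tree:
Each of the 8 symbol leaves contributes 0 ε-transitions.
  y|x : 4 ε-transitions
  x* : 4 ε-transitions
  zxx* : 6 ε-transitions
  zxx*|x : 10 ε-transitions
  (zxx*|x)* : 14 ε-transitions
  x|z : 4 ε-transitions
  (y|x)(zxx*|x)*(x|z) : 24 ε-transitions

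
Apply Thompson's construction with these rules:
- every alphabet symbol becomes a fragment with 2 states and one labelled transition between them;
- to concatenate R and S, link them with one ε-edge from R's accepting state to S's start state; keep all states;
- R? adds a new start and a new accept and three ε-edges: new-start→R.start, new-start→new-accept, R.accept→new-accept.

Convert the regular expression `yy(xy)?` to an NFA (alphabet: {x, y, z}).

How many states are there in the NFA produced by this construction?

10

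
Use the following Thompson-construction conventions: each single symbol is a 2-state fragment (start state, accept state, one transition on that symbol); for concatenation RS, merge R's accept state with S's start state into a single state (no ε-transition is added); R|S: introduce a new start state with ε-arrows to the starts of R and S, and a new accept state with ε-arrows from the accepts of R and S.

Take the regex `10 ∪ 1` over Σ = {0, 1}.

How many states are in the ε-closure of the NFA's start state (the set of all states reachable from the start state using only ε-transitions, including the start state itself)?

3

Compute the ε-closure size of each fragment's start state recursively; a symbol fragment's start has no outgoing ε-edge, so its closure is just itself (size 1).
  10 : |ε-closure| equals the left operand's closure size = 1 (its accept is not ε-reachable, so the closure stops there)
  10 ∪ 1 : new start ε-reaches every alternative's start; none of them accept ε, so the new accept is not reached: |ε-closure| = 1 + 1 + 1 = 3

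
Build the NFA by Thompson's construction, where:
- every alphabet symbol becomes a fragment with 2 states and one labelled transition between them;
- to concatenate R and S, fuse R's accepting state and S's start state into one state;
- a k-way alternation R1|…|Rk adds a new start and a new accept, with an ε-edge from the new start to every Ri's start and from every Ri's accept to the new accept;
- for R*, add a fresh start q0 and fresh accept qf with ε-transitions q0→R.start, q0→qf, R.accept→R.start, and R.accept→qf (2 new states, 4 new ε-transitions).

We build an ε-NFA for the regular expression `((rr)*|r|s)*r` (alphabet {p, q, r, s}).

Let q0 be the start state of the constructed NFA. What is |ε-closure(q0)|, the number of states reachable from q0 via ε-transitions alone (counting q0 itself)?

Let C(F) = |ε-closure(F.start)| within fragment F, and note whether F accepts ε. Symbol fragments have C = 1 and do not accept ε. Then:
  rr → same as the first factor's closure: |closure| = 1
  (rr)* → new start has ε-edges to the inner start and to the new accept, so |closure| = 2 + 1 = 3
  (rr)*|r|s → |closure| = 1 (new start) + (3 + 1 + 1) + 1 (new accept, since some branch ε-reaches its own accept) = 7
  ((rr)*|r|s)* → |closure| = 1 (new start) + 7 (body) + 1 (new accept) = 9
  ((rr)*|r|s)*r → the left operand accepts ε, so the closure extends into the next operand (the shared merged state is already counted); |closure| = 9 + (1−1) = 9

9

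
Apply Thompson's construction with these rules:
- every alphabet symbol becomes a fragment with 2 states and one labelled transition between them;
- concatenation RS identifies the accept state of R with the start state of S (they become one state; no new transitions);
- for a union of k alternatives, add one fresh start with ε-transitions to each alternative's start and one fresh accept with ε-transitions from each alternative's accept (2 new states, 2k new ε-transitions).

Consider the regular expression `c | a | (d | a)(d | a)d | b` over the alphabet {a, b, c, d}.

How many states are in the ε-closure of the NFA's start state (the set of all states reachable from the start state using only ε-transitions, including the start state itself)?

7

Work bottom-up. For each fragment F, track |ε-closure(F.start)| and whether F's accept lies in that closure (i.e. whether F accepts ε). A single-symbol fragment has closure size 1 and does not accept ε.
  d | a : new start ε-reaches every alternative's start; none of them accept ε, so the new accept is not reached: |closure| = 1 + 1 + 1 = 3
  d | a : new start ε-reaches every alternative's start; none of them accept ε, so the new accept is not reached: |closure| = 1 + 1 + 1 = 3
  (d | a)(d | a)d : |closure| equals the left operand's closure size = 3 (its accept is not ε-reachable, so the closure stops there)
  c | a | (d | a)(d | a)d | b : |closure| = 1 + 1 + 1 + 3 + 1 = 7 (the new accept is not ε-reachable since no branch accepts ε)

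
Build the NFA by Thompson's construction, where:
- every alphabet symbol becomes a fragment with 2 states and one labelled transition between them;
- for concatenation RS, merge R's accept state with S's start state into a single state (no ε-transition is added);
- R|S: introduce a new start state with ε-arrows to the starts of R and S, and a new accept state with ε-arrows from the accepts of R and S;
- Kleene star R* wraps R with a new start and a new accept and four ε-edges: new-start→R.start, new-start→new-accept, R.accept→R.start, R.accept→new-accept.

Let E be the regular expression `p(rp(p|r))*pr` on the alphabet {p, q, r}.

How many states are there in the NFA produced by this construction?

Per subexpression:
Each of the 7 symbol leaves contributes a 2-state fragment.
  p|r → 6 states
  rp(p|r) → 8 states
  (rp(p|r))* → 10 states
  p(rp(p|r))*pr → 13 states

13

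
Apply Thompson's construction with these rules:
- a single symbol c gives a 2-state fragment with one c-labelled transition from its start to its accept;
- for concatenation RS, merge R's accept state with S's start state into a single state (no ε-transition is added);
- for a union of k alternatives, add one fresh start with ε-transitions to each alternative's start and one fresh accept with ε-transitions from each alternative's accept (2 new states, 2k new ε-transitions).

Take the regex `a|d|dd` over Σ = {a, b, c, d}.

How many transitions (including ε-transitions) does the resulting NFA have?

10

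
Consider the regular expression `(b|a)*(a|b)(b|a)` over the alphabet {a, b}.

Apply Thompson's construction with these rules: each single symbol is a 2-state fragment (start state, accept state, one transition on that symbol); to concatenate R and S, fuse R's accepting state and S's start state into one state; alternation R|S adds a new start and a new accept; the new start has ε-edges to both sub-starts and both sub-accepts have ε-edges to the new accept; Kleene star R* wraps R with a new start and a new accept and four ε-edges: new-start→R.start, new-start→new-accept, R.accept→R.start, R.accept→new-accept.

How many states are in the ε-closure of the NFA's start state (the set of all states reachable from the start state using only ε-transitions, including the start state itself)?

7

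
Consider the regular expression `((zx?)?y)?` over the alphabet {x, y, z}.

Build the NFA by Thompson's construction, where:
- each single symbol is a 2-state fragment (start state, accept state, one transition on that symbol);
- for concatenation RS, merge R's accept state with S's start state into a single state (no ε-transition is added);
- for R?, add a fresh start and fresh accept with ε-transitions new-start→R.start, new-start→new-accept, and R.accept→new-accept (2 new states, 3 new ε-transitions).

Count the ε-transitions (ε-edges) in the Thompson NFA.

9

Per subexpression:
Each of the 3 symbol leaves contributes 0 ε-transitions.
  x? → 3 ε-transitions
  zx? → 3 ε-transitions
  (zx?)? → 6 ε-transitions
  (zx?)?y → 6 ε-transitions
  ((zx?)?y)? → 9 ε-transitions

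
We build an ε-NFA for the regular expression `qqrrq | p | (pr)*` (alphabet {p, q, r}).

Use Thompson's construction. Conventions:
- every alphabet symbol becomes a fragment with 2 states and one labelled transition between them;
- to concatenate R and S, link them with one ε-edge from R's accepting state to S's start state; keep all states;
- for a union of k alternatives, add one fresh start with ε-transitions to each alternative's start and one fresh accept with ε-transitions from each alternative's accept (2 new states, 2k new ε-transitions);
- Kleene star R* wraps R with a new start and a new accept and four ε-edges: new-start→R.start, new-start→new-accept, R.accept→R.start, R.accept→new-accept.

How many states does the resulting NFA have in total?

Building bottom-up:
Each of the 8 symbol leaves contributes a 2-state fragment.
  qqrrq : 10 states
  pr : 4 states
  (pr)* : 6 states
  qqrrq | p | (pr)* : 20 states

20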